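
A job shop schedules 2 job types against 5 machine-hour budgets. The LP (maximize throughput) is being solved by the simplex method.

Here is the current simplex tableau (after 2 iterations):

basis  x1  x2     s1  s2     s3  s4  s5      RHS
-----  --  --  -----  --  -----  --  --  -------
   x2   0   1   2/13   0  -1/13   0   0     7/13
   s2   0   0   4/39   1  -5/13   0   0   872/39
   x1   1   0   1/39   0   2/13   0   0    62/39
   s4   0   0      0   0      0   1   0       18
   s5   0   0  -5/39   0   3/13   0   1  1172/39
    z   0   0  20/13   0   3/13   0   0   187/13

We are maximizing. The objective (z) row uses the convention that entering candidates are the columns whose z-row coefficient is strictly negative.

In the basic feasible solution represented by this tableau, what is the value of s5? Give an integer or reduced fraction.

s5 is basic (row 5); its value is the RHS of that row: 1172/39.

1172/39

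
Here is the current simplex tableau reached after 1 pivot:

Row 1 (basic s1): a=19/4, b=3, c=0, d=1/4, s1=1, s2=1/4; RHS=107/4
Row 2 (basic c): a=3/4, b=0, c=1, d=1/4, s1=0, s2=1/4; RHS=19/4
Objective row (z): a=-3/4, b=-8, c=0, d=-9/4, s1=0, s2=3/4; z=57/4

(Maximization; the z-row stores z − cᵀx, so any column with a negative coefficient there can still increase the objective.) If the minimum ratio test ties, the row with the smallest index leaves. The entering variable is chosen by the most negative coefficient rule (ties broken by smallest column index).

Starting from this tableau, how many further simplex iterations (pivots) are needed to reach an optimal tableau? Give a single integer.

pivot: b in, s1 out → z = 1027/12
pivot: d in, c out → z = 347/3
No improving column remains; optimal.

2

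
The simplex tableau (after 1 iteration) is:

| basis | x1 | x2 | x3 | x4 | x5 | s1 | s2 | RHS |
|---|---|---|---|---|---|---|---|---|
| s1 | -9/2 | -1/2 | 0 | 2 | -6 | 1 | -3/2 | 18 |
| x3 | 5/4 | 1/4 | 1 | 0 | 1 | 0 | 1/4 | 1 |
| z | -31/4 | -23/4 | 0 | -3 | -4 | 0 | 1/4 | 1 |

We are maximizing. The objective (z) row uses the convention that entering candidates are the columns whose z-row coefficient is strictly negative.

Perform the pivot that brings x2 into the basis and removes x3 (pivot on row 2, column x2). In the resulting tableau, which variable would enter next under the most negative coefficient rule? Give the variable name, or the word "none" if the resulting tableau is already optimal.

x4

Pivot element 1/4. New z-row = old z-row − (-23/4)·(row 2/(1/4)).
Updated z-row coefficients: x1: 21, x2: 0, x3: 23, x4: -3, x5: 19, s1: 0, s2: 6.
The most negative is -3 in column x4, so x4 would enter next.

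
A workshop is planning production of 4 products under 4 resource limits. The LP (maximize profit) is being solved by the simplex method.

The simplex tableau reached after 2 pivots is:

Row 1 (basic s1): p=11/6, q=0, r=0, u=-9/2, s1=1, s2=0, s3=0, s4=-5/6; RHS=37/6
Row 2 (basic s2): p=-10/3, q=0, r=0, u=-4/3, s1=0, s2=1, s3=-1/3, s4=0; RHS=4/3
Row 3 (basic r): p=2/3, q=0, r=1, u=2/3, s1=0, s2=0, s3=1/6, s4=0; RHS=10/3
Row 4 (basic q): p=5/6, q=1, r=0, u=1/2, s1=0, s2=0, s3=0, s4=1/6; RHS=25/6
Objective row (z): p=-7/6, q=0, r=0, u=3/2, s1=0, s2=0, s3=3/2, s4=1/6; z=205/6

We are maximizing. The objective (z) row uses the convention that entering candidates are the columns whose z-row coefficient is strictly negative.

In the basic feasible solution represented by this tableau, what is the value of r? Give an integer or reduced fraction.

r is basic (row 3); its value is the RHS of that row: 10/3.

10/3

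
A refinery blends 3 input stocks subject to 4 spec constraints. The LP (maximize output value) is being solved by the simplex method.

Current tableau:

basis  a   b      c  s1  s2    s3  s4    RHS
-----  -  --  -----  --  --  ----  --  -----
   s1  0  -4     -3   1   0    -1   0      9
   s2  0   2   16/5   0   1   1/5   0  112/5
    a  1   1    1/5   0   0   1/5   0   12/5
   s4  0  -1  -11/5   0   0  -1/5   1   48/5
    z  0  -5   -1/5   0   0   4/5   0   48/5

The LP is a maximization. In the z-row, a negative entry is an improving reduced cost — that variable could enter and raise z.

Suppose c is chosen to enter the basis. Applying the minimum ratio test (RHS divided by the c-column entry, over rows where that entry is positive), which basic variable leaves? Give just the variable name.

Ratios: row 1 (s1): entry -3 ≤ 0, skip; row 2 (s2): (112/5)/(16/5) = 7; row 3 (a): (12/5)/(1/5) = 12; row 4 (s4): entry -11/5 ≤ 0, skip.
Minimum ratio 7 is in the s2 row, so s2 leaves.

s2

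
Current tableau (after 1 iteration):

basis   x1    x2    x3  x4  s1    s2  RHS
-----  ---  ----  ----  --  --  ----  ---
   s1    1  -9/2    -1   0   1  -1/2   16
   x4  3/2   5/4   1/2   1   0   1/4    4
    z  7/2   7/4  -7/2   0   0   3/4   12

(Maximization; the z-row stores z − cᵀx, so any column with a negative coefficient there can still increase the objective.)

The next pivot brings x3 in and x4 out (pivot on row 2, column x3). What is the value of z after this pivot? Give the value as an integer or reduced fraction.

Minimum ratio for x3: 4/(1/2) = 8.
z changes by −(z-row coeff of x3)·ratio = −(-7/2)·8 = 28.
New z = 12 + 28 = 40.

40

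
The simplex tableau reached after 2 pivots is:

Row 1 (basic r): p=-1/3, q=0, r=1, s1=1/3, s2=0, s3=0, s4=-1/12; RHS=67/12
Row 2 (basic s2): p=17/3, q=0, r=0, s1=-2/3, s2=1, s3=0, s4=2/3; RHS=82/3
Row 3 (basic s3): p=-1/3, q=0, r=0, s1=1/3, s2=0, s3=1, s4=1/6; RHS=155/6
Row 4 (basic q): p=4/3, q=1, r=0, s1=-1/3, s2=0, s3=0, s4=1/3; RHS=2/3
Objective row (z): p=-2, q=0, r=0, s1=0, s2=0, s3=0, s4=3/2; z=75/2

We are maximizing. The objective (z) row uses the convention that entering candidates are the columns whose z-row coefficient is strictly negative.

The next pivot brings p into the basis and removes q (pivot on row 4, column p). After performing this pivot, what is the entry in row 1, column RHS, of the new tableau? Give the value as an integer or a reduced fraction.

23/4

Pivot element is row 4, column p: 4/3.
Normalize row 4: new (row 4, RHS) = (2/3)/(4/3) = 1/2.
row 1 ← row 1 − (-1/3)·(new row 4): 67/12 − (-1/3)·(1/2) = 23/4.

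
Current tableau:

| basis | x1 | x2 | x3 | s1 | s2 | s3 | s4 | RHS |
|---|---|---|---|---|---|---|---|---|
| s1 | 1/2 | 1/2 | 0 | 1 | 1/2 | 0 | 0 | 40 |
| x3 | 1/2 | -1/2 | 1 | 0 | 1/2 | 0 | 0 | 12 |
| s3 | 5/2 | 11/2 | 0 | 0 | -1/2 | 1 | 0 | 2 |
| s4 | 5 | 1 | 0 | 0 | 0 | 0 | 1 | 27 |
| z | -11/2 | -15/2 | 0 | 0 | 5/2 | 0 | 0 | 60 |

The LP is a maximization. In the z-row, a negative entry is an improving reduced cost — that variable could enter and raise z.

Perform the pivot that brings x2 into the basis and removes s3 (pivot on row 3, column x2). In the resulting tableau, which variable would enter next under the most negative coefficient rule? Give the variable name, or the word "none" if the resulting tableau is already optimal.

Pivot element 11/2. New z-row = old z-row − (-15/2)·(row 3/(11/2)).
Updated z-row coefficients: x1: -23/11, x2: 0, x3: 0, s1: 0, s2: 20/11, s3: 15/11, s4: 0.
The most negative is -23/11 in column x1, so x1 would enter next.

x1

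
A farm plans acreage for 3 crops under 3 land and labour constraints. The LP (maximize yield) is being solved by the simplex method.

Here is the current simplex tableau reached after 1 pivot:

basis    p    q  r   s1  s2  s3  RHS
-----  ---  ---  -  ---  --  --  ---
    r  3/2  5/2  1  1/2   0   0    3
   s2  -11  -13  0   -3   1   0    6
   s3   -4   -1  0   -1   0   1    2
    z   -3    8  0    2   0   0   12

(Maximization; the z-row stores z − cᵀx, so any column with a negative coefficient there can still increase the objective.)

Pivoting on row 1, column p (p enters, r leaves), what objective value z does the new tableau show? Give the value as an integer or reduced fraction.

18

Minimum ratio for p: 3/(3/2) = 2.
z changes by −(z-row coeff of p)·ratio = −(-3)·2 = 6.
New z = 12 + 6 = 18.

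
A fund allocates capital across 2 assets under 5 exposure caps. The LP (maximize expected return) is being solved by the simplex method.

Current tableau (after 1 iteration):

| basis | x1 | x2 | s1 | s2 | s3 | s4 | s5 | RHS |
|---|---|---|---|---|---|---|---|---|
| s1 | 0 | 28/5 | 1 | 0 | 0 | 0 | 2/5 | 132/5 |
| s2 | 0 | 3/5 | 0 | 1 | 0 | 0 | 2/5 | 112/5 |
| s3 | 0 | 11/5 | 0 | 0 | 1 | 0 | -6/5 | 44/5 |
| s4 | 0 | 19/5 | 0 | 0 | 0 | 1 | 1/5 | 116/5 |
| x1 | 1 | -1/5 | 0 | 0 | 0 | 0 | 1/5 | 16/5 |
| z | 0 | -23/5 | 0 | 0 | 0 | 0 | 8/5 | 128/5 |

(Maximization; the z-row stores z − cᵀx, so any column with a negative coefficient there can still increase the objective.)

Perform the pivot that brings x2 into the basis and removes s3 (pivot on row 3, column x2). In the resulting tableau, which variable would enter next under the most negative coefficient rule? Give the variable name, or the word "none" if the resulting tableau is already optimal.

Pivot element 11/5. New z-row = old z-row − (-23/5)·(row 3/(11/5)).
Updated z-row coefficients: x1: 0, x2: 0, s1: 0, s2: 0, s3: 23/11, s4: 0, s5: -10/11.
The most negative is -10/11 in column s5, so s5 would enter next.

s5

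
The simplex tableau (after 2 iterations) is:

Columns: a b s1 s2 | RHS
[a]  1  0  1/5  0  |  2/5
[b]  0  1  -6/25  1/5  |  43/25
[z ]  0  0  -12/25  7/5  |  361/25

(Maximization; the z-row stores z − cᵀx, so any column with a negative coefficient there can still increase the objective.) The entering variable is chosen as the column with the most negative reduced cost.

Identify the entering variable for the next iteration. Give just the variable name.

s1

Objective-row coefficients: a: 0, b: 0, s1: -12/25, s2: 7/5.
The most negative is -12/25 in column s1, so s1 enters.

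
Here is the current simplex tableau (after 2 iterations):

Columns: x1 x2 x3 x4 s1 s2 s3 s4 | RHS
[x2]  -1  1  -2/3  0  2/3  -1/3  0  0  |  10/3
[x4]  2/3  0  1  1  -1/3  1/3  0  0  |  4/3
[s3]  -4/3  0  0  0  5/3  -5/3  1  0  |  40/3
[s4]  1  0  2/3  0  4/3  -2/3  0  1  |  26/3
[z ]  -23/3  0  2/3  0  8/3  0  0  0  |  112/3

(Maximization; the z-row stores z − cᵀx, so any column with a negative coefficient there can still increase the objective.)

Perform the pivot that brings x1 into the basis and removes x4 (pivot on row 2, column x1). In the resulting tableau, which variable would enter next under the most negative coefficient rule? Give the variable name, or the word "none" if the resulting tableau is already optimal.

s1

Pivot element 2/3. New z-row = old z-row − (-23/3)·(row 2/(2/3)).
Updated z-row coefficients: x1: 0, x2: 0, x3: 73/6, x4: 23/2, s1: -7/6, s2: 23/6, s3: 0, s4: 0.
The most negative is -7/6 in column s1, so s1 would enter next.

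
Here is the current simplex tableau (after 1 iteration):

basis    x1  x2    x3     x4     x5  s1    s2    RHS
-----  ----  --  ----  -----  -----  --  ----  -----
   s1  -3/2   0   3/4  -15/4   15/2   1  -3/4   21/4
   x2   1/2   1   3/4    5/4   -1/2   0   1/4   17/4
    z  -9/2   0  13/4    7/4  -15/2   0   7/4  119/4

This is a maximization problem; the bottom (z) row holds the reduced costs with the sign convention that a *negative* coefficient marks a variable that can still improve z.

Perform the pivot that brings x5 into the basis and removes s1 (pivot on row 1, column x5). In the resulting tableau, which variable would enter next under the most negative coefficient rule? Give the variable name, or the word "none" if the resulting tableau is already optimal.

x1

Pivot element 15/2. New z-row = old z-row − (-15/2)·(row 1/(15/2)).
Updated z-row coefficients: x1: -6, x2: 0, x3: 4, x4: -2, x5: 0, s1: 1, s2: 1.
The most negative is -6 in column x1, so x1 would enter next.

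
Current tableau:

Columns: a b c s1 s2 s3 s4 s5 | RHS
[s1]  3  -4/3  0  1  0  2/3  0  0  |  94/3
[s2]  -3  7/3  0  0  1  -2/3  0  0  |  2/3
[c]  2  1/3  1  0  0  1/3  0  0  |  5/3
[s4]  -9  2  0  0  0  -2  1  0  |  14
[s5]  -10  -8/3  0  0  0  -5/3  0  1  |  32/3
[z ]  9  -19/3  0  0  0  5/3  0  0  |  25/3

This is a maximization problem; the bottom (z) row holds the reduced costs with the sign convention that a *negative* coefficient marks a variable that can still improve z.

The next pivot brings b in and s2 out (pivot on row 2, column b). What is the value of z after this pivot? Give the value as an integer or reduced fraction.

Minimum ratio for b: (2/3)/(7/3) = 2/7.
z changes by −(z-row coeff of b)·ratio = −(-19/3)·(2/7) = 38/21.
New z = 25/3 + (38/21) = 71/7.

71/7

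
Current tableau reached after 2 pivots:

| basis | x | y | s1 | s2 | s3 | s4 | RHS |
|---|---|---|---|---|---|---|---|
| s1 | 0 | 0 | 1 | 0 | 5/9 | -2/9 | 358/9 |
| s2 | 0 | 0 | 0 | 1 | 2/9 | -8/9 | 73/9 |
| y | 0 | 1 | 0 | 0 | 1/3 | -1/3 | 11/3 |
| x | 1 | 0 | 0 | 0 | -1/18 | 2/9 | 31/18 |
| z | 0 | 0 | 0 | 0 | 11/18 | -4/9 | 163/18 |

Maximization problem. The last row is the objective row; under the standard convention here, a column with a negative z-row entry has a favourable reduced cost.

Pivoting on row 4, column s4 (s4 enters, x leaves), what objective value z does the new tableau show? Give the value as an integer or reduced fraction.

Minimum ratio for s4: (31/18)/(2/9) = 31/4.
z changes by −(z-row coeff of s4)·ratio = −(-4/9)·(31/4) = 31/9.
New z = 163/18 + (31/9) = 25/2.

25/2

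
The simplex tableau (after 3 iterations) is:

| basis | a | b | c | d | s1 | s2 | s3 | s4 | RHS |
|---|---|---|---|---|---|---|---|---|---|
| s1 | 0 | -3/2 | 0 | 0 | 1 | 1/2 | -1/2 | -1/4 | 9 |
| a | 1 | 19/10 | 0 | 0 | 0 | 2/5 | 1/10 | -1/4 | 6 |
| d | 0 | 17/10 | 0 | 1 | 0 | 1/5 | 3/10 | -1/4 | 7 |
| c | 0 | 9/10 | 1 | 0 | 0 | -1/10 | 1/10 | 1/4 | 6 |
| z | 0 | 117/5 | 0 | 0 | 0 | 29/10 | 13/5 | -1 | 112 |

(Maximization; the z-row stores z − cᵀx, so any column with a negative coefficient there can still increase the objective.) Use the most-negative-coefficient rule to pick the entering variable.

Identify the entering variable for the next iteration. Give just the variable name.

Objective-row coefficients: a: 0, b: 117/5, c: 0, d: 0, s1: 0, s2: 29/10, s3: 13/5, s4: -1.
The most negative is -1 in column s4, so s4 enters.

s4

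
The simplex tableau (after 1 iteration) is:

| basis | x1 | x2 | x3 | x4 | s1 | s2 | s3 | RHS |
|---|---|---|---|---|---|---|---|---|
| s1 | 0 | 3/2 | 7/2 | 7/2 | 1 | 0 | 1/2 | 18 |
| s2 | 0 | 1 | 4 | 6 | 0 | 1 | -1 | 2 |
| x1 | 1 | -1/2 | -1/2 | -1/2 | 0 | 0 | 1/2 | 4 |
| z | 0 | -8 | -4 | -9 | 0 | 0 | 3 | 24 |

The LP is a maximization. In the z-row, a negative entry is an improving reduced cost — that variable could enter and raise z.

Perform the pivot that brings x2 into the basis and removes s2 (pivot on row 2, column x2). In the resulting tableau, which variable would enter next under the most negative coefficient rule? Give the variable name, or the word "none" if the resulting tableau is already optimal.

s3

Pivot element 1. New z-row = old z-row − (-8)·(row 2/1).
Updated z-row coefficients: x1: 0, x2: 0, x3: 28, x4: 39, s1: 0, s2: 8, s3: -5.
The most negative is -5 in column s3, so s3 would enter next.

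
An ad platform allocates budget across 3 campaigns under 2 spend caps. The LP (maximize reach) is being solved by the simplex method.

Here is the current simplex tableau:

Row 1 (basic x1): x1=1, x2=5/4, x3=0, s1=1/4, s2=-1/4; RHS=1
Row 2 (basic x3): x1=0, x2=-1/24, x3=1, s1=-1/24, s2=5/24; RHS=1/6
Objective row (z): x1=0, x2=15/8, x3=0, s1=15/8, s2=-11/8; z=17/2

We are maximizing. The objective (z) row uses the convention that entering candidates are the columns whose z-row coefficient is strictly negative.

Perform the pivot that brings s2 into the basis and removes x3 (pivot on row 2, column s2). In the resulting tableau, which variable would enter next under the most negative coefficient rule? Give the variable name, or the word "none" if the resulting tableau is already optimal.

none

Pivot element 5/24. New z-row = old z-row − (-11/8)·(row 2/(5/24)).
Updated z-row coefficients: x1: 0, x2: 8/5, x3: 33/5, s1: 8/5, s2: 0.
No coefficient is strictly negative; the tableau after this pivot is optimal.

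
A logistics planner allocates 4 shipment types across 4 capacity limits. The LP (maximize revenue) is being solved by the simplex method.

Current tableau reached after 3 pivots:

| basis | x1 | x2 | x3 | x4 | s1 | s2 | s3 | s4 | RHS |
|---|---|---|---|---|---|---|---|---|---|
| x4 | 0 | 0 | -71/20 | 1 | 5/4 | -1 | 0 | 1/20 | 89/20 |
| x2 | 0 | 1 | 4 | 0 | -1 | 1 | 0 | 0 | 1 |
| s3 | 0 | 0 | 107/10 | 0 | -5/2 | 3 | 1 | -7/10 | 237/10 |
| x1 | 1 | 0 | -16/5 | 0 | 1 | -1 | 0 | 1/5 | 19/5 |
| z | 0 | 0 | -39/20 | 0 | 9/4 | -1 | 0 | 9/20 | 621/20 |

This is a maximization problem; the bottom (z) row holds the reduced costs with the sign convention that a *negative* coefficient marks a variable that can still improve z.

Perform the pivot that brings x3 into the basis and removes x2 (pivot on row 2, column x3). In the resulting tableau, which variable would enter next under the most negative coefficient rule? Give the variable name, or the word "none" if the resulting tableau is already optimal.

s2

Pivot element 4. New z-row = old z-row − (-39/20)·(row 2/4).
Updated z-row coefficients: x1: 0, x2: 39/80, x3: 0, x4: 0, s1: 141/80, s2: -41/80, s3: 0, s4: 9/20.
The most negative is -41/80 in column s2, so s2 would enter next.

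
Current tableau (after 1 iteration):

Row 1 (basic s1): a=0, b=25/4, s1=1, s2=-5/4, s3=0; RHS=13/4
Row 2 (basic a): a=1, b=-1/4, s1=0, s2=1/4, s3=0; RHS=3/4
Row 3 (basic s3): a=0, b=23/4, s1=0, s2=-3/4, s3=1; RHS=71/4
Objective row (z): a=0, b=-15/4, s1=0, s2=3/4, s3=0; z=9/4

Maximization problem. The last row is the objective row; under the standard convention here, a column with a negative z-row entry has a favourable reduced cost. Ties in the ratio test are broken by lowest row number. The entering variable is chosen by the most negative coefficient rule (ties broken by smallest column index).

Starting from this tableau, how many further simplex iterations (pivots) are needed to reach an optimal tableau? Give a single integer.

1

pivot: b in, s1 out → z = 21/5
No improving column remains; optimal.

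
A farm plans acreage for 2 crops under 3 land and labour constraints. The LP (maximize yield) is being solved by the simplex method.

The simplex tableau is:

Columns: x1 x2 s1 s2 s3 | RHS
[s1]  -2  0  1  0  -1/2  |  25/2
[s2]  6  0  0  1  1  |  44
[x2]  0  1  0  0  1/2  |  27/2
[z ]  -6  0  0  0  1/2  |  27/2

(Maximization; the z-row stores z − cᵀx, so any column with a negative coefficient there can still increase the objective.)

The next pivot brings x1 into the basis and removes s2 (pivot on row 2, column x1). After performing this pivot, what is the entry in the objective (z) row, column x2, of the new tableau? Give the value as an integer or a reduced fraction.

0

Pivot element is row 2, column x1: 6.
Normalize row 2: new (row 2, x2) = 0/6 = 0.
z-row ← z-row − (-6)·(new row 2): 0 − (-6)·0 = 0.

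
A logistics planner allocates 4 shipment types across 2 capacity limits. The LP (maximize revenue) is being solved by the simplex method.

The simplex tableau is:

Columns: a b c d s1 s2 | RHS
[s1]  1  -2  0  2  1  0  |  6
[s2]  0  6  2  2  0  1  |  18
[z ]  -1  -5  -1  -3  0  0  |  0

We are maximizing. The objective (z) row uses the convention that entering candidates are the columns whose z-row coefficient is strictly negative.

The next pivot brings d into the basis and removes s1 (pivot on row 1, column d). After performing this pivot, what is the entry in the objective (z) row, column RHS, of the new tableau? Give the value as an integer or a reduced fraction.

Pivot element is row 1, column d: 2.
Normalize row 1: new (row 1, RHS) = 6/2 = 3.
z-row ← z-row − (-3)·(new row 1): 0 − (-3)·3 = 9.

9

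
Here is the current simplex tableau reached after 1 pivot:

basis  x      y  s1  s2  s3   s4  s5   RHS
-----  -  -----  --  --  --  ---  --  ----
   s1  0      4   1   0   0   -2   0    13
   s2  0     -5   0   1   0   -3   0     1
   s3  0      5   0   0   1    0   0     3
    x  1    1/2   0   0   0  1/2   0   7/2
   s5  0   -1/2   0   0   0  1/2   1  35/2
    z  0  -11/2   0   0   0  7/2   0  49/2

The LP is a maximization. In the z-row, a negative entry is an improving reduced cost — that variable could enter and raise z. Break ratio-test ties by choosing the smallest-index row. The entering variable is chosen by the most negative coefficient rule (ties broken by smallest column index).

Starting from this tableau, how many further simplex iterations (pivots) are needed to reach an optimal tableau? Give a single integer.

1

pivot: y in, s3 out → z = 139/5
No improving column remains; optimal.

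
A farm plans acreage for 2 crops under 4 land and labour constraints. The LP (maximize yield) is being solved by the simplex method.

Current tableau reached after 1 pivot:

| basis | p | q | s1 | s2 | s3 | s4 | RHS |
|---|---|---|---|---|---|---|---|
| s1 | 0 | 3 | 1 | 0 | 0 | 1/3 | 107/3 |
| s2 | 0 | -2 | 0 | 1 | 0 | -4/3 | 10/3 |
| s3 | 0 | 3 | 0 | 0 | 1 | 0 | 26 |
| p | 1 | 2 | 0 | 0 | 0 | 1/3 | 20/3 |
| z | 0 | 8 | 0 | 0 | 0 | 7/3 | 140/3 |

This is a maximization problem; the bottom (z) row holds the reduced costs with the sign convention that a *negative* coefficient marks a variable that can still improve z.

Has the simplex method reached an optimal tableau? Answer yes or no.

No objective-row coefficient is strictly negative, so no entering variable exists; the tableau is optimal.

yes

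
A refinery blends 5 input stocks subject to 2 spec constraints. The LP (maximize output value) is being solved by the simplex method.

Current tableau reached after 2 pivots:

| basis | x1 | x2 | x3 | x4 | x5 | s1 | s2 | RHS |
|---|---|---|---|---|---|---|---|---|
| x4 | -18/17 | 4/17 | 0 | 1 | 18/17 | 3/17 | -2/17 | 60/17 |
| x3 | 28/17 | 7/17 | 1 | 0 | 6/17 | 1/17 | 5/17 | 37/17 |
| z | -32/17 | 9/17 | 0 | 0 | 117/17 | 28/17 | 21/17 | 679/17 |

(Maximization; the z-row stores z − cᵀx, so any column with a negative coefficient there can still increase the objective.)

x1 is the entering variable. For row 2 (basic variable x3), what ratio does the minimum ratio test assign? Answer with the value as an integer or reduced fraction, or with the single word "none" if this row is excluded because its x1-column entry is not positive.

Ratio = RHS / (x1 entry) = (37/17) / (28/17) = 37/28.

37/28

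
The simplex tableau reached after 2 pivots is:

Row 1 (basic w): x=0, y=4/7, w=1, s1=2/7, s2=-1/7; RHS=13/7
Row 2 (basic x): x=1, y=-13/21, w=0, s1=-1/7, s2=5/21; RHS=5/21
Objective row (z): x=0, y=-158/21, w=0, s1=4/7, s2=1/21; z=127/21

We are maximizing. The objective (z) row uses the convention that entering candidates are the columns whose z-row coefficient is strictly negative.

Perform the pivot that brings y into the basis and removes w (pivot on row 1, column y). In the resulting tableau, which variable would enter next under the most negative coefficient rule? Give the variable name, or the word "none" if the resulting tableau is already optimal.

s2

Pivot element 4/7. New z-row = old z-row − (-158/21)·(row 1/(4/7)).
Updated z-row coefficients: x: 0, y: 0, w: 79/6, s1: 13/3, s2: -11/6.
The most negative is -11/6 in column s2, so s2 would enter next.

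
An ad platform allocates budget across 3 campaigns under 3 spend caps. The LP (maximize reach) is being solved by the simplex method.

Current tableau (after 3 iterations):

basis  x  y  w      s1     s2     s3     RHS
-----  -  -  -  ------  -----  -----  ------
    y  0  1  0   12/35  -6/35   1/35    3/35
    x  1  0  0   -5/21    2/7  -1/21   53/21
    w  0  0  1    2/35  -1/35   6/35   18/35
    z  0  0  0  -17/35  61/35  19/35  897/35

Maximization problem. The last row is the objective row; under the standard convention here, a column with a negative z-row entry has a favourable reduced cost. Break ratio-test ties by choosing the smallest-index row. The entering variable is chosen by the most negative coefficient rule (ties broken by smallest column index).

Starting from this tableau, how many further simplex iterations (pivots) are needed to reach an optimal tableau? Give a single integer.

1

pivot: s1 in, y out → z = 103/4
No improving column remains; optimal.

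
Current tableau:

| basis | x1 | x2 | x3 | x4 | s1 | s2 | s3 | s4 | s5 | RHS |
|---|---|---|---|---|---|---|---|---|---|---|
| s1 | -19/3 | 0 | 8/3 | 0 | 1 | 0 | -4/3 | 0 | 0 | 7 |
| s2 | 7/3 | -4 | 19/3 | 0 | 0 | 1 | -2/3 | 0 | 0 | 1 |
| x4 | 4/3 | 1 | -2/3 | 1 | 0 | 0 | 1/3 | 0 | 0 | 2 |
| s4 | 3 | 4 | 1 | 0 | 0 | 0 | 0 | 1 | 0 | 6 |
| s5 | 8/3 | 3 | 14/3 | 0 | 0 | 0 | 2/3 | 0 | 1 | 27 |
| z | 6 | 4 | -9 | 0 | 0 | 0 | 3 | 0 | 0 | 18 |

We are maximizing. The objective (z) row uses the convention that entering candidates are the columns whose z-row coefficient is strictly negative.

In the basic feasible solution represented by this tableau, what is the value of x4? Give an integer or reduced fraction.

2

x4 is basic (row 3); its value is the RHS of that row: 2.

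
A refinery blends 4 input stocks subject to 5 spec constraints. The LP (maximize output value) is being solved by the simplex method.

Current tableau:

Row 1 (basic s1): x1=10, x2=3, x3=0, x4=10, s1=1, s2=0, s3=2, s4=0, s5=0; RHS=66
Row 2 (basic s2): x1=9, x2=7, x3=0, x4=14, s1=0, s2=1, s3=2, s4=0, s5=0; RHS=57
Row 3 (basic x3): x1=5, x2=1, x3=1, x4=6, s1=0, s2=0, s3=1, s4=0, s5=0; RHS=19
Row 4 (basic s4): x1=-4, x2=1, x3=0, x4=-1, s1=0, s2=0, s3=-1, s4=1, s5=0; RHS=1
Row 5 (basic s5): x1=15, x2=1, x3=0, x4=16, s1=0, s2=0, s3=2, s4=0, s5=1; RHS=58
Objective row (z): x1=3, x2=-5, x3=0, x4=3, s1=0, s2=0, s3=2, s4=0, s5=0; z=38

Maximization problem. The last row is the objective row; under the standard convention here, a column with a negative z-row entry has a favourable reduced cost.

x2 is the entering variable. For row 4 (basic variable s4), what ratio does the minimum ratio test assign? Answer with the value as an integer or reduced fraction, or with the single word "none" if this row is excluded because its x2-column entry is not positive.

Ratio = RHS / (x2 entry) = 1 / 1 = 1.

1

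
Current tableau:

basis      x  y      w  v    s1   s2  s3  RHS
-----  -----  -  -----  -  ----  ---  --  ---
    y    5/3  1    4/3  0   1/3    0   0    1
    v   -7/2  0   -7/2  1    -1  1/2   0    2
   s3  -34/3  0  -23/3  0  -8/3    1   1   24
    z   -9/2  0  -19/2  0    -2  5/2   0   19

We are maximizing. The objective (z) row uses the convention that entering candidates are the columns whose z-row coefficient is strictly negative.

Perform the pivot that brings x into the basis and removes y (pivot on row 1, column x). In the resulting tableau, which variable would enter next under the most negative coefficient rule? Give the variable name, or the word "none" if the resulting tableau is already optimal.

Pivot element 5/3. New z-row = old z-row − (-9/2)·(row 1/(5/3)).
Updated z-row coefficients: x: 0, y: 27/10, w: -59/10, v: 0, s1: -11/10, s2: 5/2, s3: 0.
The most negative is -59/10 in column w, so w would enter next.

w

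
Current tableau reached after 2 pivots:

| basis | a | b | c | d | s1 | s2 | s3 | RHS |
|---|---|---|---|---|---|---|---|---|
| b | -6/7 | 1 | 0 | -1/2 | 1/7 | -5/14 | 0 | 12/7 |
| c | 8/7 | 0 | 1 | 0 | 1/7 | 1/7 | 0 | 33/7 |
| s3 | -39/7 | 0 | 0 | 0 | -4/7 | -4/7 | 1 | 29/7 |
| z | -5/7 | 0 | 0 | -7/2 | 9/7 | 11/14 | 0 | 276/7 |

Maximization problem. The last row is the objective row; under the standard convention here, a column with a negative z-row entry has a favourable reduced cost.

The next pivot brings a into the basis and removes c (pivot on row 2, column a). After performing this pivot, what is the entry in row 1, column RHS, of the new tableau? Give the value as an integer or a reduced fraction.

Pivot element is row 2, column a: 8/7.
Normalize row 2: new (row 2, RHS) = (33/7)/(8/7) = 33/8.
row 1 ← row 1 − (-6/7)·(new row 2): 12/7 − (-6/7)·(33/8) = 21/4.

21/4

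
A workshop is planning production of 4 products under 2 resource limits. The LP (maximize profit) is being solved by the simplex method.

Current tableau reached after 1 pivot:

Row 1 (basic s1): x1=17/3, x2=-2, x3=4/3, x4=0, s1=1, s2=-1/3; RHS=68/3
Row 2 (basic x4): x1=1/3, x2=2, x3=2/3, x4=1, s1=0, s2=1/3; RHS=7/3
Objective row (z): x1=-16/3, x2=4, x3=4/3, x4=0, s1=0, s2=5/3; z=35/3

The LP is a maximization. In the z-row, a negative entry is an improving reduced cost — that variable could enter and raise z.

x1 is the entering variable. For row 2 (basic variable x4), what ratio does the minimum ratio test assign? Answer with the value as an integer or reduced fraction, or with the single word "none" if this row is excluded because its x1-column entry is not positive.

7

Ratio = RHS / (x1 entry) = (7/3) / (1/3) = 7.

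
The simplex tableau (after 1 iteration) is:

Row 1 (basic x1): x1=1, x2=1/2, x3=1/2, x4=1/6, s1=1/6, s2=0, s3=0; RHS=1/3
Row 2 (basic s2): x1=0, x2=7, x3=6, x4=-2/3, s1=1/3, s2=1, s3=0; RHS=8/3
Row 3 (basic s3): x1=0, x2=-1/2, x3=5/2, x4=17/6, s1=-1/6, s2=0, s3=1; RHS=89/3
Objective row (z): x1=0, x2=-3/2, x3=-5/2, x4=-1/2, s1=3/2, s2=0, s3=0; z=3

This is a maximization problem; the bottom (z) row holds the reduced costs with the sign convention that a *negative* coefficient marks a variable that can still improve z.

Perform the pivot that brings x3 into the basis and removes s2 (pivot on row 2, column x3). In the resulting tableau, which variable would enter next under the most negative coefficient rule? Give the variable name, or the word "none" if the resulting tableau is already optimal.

Pivot element 6. New z-row = old z-row − (-5/2)·(row 2/6).
Updated z-row coefficients: x1: 0, x2: 17/12, x3: 0, x4: -7/9, s1: 59/36, s2: 5/12, s3: 0.
The most negative is -7/9 in column x4, so x4 would enter next.

x4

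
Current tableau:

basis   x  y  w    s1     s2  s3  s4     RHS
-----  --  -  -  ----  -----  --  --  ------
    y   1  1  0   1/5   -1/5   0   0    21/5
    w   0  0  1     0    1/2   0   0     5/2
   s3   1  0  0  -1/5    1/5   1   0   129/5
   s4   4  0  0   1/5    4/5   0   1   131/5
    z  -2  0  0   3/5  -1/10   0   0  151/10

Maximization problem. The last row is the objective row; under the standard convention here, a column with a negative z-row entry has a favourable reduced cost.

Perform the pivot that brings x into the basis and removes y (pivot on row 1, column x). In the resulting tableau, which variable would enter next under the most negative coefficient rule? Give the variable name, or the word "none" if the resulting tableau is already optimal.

s2

Pivot element 1. New z-row = old z-row − (-2)·(row 1/1).
Updated z-row coefficients: x: 0, y: 2, w: 0, s1: 1, s2: -1/2, s3: 0, s4: 0.
The most negative is -1/2 in column s2, so s2 would enter next.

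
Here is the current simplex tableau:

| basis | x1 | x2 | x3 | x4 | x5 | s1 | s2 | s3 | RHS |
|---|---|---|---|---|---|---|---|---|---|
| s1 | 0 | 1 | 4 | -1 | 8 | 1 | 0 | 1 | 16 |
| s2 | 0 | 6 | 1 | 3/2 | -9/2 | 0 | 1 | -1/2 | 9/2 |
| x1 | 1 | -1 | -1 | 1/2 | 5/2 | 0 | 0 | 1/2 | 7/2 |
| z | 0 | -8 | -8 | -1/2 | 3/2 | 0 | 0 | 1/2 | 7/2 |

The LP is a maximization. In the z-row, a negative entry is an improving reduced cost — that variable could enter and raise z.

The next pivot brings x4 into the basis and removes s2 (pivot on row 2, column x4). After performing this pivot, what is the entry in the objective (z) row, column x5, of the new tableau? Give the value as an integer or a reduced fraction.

0

Pivot element is row 2, column x4: 3/2.
Normalize row 2: new (row 2, x5) = (-9/2)/(3/2) = -3.
z-row ← z-row − (-1/2)·(new row 2): 3/2 − (-1/2)·(-3) = 0.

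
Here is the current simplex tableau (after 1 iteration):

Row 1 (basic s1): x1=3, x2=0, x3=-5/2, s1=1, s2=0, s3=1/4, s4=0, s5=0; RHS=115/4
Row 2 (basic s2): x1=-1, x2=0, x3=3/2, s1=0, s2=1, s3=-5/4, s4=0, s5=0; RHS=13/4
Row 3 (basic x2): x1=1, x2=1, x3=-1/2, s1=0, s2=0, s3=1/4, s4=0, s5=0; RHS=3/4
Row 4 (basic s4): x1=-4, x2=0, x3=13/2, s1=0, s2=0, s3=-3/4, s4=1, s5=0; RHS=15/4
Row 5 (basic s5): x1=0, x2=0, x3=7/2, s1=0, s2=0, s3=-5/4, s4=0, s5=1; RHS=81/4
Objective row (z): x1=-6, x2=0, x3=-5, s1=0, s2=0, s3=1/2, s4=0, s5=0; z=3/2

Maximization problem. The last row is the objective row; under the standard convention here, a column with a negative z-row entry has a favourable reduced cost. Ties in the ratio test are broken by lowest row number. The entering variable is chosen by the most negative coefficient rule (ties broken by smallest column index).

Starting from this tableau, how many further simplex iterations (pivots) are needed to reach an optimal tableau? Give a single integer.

pivot: x1 in, x2 out → z = 6
pivot: x3 in, s4 out → z = 18
No improving column remains; optimal.

2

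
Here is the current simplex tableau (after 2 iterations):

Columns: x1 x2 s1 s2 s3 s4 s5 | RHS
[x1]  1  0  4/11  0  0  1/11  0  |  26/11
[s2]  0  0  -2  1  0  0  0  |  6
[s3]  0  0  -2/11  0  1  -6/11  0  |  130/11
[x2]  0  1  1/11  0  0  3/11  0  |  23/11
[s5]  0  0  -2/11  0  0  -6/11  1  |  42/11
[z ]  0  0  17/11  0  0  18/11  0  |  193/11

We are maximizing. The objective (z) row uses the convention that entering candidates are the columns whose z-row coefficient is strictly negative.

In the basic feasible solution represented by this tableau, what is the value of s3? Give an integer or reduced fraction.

s3 is basic (row 3); its value is the RHS of that row: 130/11.

130/11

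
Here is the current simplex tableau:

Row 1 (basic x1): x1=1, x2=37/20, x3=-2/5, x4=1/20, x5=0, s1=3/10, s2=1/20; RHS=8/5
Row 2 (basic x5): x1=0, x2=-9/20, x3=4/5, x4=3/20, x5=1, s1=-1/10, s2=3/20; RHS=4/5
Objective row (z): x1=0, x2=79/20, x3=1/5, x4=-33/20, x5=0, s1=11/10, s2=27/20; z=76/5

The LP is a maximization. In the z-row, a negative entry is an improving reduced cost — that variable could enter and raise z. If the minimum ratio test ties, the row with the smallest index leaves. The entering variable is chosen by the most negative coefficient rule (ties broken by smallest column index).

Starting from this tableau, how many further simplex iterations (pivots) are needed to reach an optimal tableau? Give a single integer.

2

pivot: x4 in, x5 out → z = 24
pivot: x2 in, x1 out → z = 74/3
No improving column remains; optimal.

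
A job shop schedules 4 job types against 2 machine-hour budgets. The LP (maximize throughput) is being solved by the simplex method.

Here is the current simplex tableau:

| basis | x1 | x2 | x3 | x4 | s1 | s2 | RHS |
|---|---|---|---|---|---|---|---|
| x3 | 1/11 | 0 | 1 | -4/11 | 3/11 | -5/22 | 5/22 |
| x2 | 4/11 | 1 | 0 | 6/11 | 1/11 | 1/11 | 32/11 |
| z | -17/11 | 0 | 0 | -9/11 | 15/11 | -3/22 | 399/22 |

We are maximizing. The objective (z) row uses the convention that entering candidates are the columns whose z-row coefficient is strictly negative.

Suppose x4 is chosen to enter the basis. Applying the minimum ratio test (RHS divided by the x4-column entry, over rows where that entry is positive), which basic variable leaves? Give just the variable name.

x2

Ratios: row 1 (x3): entry -4/11 ≤ 0, skip; row 2 (x2): (32/11)/(6/11) = 16/3.
Minimum ratio 16/3 is in the x2 row, so x2 leaves.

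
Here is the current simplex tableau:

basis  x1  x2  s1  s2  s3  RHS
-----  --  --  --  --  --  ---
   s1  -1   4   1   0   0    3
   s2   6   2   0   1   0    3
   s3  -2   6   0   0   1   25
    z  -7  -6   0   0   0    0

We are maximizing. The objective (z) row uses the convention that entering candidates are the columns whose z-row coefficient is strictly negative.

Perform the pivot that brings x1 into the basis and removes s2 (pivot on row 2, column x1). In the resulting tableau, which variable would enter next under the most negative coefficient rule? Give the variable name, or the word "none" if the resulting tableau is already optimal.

Pivot element 6. New z-row = old z-row − (-7)·(row 2/6).
Updated z-row coefficients: x1: 0, x2: -11/3, s1: 0, s2: 7/6, s3: 0.
The most negative is -11/3 in column x2, so x2 would enter next.

x2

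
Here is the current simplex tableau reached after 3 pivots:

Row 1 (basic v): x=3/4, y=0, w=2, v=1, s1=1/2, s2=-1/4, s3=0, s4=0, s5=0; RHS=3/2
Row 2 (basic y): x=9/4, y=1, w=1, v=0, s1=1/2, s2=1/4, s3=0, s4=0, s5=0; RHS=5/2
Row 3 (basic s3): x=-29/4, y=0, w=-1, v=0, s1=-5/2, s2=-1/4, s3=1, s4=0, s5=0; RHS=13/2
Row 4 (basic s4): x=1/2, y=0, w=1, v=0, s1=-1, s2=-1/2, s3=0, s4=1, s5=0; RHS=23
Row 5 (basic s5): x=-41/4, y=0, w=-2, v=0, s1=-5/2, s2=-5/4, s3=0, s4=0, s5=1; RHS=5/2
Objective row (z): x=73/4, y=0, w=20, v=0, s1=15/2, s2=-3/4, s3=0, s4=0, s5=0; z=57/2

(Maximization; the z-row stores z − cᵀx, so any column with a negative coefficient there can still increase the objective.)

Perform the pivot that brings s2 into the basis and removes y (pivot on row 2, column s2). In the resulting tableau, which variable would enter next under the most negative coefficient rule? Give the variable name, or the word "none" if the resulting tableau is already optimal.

Pivot element 1/4. New z-row = old z-row − (-3/4)·(row 2/(1/4)).
Updated z-row coefficients: x: 25, y: 3, w: 23, v: 0, s1: 9, s2: 0, s3: 0, s4: 0, s5: 0.
No coefficient is strictly negative; the tableau after this pivot is optimal.

none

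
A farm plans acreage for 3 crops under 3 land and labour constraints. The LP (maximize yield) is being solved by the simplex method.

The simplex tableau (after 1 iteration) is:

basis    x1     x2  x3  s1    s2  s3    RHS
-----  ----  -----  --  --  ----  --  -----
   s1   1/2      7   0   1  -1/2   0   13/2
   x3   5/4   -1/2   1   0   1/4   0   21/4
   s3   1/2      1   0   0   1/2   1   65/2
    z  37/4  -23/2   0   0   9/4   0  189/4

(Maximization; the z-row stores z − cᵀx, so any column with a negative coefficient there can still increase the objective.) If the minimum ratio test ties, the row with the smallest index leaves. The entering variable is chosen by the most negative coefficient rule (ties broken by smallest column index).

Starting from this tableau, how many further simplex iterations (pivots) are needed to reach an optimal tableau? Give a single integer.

1

pivot: x2 in, s1 out → z = 811/14
No improving column remains; optimal.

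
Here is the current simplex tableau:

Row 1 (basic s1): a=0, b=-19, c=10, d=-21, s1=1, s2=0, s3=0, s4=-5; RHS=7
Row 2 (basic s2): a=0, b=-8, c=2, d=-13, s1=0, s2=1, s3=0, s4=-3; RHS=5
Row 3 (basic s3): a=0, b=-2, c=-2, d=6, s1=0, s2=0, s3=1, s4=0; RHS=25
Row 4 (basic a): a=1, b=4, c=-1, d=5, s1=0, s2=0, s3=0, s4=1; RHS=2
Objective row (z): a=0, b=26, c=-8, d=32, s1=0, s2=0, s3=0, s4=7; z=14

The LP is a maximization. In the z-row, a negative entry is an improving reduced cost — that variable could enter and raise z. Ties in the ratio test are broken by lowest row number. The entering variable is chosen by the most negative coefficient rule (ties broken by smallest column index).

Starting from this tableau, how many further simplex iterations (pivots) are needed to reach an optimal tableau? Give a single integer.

1

pivot: c in, s1 out → z = 98/5
No improving column remains; optimal.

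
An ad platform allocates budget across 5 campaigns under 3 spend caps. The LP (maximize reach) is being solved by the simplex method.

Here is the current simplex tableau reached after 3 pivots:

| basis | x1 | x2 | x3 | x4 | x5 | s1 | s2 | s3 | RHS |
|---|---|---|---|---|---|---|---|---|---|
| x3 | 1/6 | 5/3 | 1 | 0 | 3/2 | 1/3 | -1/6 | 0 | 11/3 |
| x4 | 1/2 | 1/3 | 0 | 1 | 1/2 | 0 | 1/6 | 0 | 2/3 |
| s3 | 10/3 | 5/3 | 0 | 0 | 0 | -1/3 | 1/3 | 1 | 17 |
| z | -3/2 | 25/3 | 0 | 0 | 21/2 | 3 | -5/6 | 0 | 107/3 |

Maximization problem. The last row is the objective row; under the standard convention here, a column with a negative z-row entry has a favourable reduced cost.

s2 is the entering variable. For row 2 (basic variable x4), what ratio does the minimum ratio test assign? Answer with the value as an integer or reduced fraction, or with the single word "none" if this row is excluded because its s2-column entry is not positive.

Ratio = RHS / (s2 entry) = (2/3) / (1/6) = 4.

4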